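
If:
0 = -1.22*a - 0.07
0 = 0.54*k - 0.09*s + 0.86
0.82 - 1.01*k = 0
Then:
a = -0.06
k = 0.81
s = 14.43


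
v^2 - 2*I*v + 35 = (v - 7*I)*(v + 5*I)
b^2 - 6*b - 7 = (b - 7)*(b + 1)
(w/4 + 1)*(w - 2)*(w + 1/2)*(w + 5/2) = w^4/4 + 5*w^3/4 - 3*w^2/16 - 43*w/8 - 5/2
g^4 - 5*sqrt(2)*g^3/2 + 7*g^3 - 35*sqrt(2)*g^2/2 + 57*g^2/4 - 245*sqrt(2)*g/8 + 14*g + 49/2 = (g + 7/2)^2*(g - 2*sqrt(2))*(g - sqrt(2)/2)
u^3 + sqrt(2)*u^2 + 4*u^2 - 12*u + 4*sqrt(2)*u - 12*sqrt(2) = (u - 2)*(u + 6)*(u + sqrt(2))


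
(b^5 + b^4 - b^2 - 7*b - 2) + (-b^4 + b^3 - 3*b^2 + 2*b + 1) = b^5 + b^3 - 4*b^2 - 5*b - 1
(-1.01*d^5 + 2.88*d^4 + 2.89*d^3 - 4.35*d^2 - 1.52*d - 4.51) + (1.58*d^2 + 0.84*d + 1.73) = -1.01*d^5 + 2.88*d^4 + 2.89*d^3 - 2.77*d^2 - 0.68*d - 2.78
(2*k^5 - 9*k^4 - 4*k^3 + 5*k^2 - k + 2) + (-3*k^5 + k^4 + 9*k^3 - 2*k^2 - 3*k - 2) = -k^5 - 8*k^4 + 5*k^3 + 3*k^2 - 4*k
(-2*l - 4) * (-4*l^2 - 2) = 8*l^3 + 16*l^2 + 4*l + 8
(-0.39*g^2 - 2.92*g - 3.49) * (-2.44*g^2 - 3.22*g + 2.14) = 0.9516*g^4 + 8.3806*g^3 + 17.0834*g^2 + 4.989*g - 7.4686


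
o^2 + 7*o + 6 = (o + 1)*(o + 6)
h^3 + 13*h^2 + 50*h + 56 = (h + 2)*(h + 4)*(h + 7)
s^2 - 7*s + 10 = (s - 5)*(s - 2)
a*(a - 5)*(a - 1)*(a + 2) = a^4 - 4*a^3 - 7*a^2 + 10*a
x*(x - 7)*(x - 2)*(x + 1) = x^4 - 8*x^3 + 5*x^2 + 14*x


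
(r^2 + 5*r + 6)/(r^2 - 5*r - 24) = (r + 2)/(r - 8)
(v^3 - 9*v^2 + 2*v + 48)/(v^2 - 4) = (v^2 - 11*v + 24)/(v - 2)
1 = 1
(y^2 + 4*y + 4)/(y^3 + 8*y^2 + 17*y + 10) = (y + 2)/(y^2 + 6*y + 5)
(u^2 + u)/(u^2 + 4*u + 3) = u/(u + 3)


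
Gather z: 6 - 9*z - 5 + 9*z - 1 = 0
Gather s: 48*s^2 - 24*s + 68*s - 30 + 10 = 48*s^2 + 44*s - 20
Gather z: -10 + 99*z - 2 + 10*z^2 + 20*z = 10*z^2 + 119*z - 12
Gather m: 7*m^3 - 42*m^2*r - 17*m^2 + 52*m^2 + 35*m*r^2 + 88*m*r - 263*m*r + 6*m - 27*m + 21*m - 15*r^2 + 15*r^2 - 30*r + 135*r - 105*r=7*m^3 + m^2*(35 - 42*r) + m*(35*r^2 - 175*r)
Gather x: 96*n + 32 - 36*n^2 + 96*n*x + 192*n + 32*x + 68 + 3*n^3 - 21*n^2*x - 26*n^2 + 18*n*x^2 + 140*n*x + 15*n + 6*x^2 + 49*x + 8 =3*n^3 - 62*n^2 + 303*n + x^2*(18*n + 6) + x*(-21*n^2 + 236*n + 81) + 108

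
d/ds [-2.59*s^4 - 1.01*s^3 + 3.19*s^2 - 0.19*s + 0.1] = -10.36*s^3 - 3.03*s^2 + 6.38*s - 0.19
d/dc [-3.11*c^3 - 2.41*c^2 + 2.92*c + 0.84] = -9.33*c^2 - 4.82*c + 2.92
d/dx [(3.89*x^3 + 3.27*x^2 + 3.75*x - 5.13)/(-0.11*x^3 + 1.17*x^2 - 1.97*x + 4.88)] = (4.911*x^4 - 14.5016*x^3 + 44.4273*x^2 + 43.9194*x + 8.1939)/(0.0121*x^6 - 0.2574*x^5 + 1.8023*x^4 - 5.6834*x^3 + 15.3001*x^2 - 19.2272*x + 23.8144)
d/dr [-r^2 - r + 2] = -2*r - 1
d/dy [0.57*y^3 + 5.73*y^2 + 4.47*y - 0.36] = 1.71*y^2 + 11.46*y + 4.47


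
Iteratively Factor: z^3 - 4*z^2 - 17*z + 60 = (z - 5)*(z^2 + z - 12) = (z - 5)*(z + 4)*(z - 3)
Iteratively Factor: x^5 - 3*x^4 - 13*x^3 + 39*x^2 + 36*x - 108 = (x + 2)*(x^4 - 5*x^3 - 3*x^2 + 45*x - 54) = (x - 3)*(x + 2)*(x^3 - 2*x^2 - 9*x + 18) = (x - 3)*(x + 2)*(x + 3)*(x^2 - 5*x + 6) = (x - 3)^2*(x + 2)*(x + 3)*(x - 2)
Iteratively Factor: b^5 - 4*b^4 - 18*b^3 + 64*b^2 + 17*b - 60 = (b - 5)*(b^4 + b^3 - 13*b^2 - b + 12) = (b - 5)*(b - 3)*(b^3 + 4*b^2 - b - 4) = (b - 5)*(b - 3)*(b - 1)*(b^2 + 5*b + 4) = (b - 5)*(b - 3)*(b - 1)*(b + 4)*(b + 1)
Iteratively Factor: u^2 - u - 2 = (u + 1)*(u - 2)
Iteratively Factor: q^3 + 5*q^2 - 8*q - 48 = (q - 3)*(q^2 + 8*q + 16) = (q - 3)*(q + 4)*(q + 4)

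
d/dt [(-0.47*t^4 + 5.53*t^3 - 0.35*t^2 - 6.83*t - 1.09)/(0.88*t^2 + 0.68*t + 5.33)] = (-0.8272*t^5 + 3.9076*t^4 - 2.4996*t^3 + 94.1971*t^2 - 1.8126*t - 35.6627)/(0.7744*t^4 + 1.1968*t^3 + 9.8432*t^2 + 7.2488*t + 28.4089)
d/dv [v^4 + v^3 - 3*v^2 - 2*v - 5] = 4*v^3 + 3*v^2 - 6*v - 2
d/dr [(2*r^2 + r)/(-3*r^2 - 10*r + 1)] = (-17*r^2 + 4*r + 1)/(9*r^4 + 60*r^3 + 94*r^2 - 20*r + 1)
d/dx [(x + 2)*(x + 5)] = 2*x + 7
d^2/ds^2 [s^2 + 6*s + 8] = 2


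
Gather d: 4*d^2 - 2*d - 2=4*d^2 - 2*d - 2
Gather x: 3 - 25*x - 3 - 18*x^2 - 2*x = -18*x^2 - 27*x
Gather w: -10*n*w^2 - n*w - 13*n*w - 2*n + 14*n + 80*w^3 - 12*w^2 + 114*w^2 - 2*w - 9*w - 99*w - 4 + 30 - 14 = 12*n + 80*w^3 + w^2*(102 - 10*n) + w*(-14*n - 110) + 12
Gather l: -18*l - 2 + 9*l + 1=-9*l - 1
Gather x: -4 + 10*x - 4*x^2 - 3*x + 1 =-4*x^2 + 7*x - 3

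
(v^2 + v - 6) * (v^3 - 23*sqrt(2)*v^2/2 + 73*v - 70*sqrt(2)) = v^5 - 23*sqrt(2)*v^4/2 + v^4 - 23*sqrt(2)*v^3/2 + 67*v^3 - sqrt(2)*v^2 + 73*v^2 - 438*v - 70*sqrt(2)*v + 420*sqrt(2)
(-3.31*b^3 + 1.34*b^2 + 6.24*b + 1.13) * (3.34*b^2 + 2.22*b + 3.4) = -11.0554*b^5 - 2.8726*b^4 + 12.5624*b^3 + 22.183*b^2 + 23.7246*b + 3.842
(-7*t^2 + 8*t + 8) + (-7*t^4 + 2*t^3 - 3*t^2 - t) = -7*t^4 + 2*t^3 - 10*t^2 + 7*t + 8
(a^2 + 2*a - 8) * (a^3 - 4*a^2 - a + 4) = a^5 - 2*a^4 - 17*a^3 + 34*a^2 + 16*a - 32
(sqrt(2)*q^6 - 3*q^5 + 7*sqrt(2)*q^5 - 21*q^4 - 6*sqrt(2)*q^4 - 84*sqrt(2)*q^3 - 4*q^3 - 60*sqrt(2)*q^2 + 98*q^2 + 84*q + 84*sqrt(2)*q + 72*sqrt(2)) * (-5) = -5*sqrt(2)*q^6 - 35*sqrt(2)*q^5 + 15*q^5 + 30*sqrt(2)*q^4 + 105*q^4 + 20*q^3 + 420*sqrt(2)*q^3 - 490*q^2 + 300*sqrt(2)*q^2 - 420*sqrt(2)*q - 420*q - 360*sqrt(2)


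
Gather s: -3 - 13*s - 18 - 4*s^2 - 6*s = -4*s^2 - 19*s - 21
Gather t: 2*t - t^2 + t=-t^2 + 3*t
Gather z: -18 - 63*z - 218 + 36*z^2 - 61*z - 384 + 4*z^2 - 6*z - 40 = 40*z^2 - 130*z - 660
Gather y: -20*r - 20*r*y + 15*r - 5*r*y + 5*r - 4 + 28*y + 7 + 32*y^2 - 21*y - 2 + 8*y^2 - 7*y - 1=-25*r*y + 40*y^2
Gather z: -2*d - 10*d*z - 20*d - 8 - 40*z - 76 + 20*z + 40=-22*d + z*(-10*d - 20) - 44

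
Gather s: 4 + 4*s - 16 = 4*s - 12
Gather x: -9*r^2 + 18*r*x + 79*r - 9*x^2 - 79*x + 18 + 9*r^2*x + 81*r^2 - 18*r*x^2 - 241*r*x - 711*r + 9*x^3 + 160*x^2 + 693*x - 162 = 72*r^2 - 632*r + 9*x^3 + x^2*(151 - 18*r) + x*(9*r^2 - 223*r + 614) - 144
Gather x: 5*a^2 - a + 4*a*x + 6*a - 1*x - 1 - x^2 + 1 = 5*a^2 + 5*a - x^2 + x*(4*a - 1)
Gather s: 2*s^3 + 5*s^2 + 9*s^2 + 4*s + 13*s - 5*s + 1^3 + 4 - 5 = 2*s^3 + 14*s^2 + 12*s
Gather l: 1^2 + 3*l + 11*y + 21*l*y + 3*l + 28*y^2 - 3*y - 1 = l*(21*y + 6) + 28*y^2 + 8*y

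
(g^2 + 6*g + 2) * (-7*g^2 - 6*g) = -7*g^4 - 48*g^3 - 50*g^2 - 12*g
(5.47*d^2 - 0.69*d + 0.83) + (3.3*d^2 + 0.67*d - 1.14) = 8.77*d^2 - 0.0199999999999999*d - 0.31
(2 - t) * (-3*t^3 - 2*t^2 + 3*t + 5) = 3*t^4 - 4*t^3 - 7*t^2 + t + 10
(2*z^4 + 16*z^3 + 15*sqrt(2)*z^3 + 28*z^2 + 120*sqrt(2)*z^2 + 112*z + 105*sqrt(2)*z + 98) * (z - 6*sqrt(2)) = 2*z^5 + 3*sqrt(2)*z^4 + 16*z^4 - 152*z^3 + 24*sqrt(2)*z^3 - 1328*z^2 - 63*sqrt(2)*z^2 - 1162*z - 672*sqrt(2)*z - 588*sqrt(2)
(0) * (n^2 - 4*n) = 0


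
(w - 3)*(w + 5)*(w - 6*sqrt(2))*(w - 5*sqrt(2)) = w^4 - 11*sqrt(2)*w^3 + 2*w^3 - 22*sqrt(2)*w^2 + 45*w^2 + 120*w + 165*sqrt(2)*w - 900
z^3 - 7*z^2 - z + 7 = (z - 7)*(z - 1)*(z + 1)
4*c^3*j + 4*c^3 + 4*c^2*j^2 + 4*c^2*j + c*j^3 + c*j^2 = (2*c + j)^2*(c*j + c)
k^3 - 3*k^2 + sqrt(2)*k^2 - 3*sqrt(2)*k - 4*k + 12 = (k - 3)*(k - sqrt(2))*(k + 2*sqrt(2))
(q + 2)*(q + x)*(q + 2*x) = q^3 + 3*q^2*x + 2*q^2 + 2*q*x^2 + 6*q*x + 4*x^2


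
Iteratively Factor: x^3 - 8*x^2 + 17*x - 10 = (x - 2)*(x^2 - 6*x + 5) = (x - 5)*(x - 2)*(x - 1)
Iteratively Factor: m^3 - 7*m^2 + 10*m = (m)*(m^2 - 7*m + 10) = m*(m - 5)*(m - 2)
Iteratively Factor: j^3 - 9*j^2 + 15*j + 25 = (j - 5)*(j^2 - 4*j - 5) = (j - 5)^2*(j + 1)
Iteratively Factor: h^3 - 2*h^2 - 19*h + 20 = (h + 4)*(h^2 - 6*h + 5) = (h - 5)*(h + 4)*(h - 1)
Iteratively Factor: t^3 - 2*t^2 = (t)*(t^2 - 2*t) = t^2*(t - 2)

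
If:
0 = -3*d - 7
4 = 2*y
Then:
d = -7/3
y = 2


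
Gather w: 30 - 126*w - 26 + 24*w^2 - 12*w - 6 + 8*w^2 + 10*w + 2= 32*w^2 - 128*w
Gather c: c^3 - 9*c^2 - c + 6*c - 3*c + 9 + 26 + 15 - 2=c^3 - 9*c^2 + 2*c + 48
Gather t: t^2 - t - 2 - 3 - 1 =t^2 - t - 6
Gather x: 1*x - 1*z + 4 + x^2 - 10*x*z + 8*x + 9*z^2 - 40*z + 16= x^2 + x*(9 - 10*z) + 9*z^2 - 41*z + 20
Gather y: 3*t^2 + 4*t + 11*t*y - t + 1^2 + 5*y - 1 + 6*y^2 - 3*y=3*t^2 + 3*t + 6*y^2 + y*(11*t + 2)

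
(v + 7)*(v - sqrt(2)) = v^2 - sqrt(2)*v + 7*v - 7*sqrt(2)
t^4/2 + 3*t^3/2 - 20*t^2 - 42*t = t*(t/2 + 1)*(t - 6)*(t + 7)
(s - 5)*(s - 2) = s^2 - 7*s + 10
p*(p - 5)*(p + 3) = p^3 - 2*p^2 - 15*p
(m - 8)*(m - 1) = m^2 - 9*m + 8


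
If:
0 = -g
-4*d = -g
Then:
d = 0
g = 0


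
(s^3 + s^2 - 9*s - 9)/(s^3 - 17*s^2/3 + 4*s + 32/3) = 3*(s^2 - 9)/(3*s^2 - 20*s + 32)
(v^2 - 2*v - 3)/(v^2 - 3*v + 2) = (v^2 - 2*v - 3)/(v^2 - 3*v + 2)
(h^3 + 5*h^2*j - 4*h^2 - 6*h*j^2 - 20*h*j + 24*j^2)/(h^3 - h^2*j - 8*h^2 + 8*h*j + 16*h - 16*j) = (h + 6*j)/(h - 4)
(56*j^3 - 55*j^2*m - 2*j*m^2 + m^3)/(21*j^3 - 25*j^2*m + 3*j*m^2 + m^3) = (8*j - m)/(3*j - m)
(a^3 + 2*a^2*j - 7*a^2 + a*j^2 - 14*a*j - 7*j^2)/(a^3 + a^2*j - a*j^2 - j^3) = (a - 7)/(a - j)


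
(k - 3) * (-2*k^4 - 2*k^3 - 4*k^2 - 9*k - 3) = -2*k^5 + 4*k^4 + 2*k^3 + 3*k^2 + 24*k + 9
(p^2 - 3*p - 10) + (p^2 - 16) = 2*p^2 - 3*p - 26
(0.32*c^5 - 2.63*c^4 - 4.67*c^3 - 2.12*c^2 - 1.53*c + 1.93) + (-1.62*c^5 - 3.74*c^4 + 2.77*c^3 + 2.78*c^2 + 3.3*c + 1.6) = -1.3*c^5 - 6.37*c^4 - 1.9*c^3 + 0.66*c^2 + 1.77*c + 3.53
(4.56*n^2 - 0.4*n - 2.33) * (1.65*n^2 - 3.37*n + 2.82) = 7.524*n^4 - 16.0272*n^3 + 10.3627*n^2 + 6.7241*n - 6.5706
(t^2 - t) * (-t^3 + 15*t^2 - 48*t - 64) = -t^5 + 16*t^4 - 63*t^3 - 16*t^2 + 64*t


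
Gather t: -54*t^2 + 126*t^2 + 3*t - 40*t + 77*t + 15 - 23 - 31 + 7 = 72*t^2 + 40*t - 32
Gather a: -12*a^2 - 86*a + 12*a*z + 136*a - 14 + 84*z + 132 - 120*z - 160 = -12*a^2 + a*(12*z + 50) - 36*z - 42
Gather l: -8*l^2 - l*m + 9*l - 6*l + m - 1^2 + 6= -8*l^2 + l*(3 - m) + m + 5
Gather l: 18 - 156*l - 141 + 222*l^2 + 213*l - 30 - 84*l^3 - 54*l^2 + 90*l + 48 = -84*l^3 + 168*l^2 + 147*l - 105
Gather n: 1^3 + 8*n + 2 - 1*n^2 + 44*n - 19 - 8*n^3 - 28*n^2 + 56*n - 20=-8*n^3 - 29*n^2 + 108*n - 36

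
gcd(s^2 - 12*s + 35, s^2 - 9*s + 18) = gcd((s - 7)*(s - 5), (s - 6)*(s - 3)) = 1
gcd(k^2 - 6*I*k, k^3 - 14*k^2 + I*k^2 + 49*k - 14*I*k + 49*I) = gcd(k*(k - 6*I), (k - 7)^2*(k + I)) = 1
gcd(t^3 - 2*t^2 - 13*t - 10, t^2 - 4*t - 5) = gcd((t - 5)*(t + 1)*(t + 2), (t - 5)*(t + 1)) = t^2 - 4*t - 5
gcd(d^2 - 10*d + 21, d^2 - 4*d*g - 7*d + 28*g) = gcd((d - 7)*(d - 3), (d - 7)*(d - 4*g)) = d - 7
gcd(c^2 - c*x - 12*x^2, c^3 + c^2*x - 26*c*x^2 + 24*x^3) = -c + 4*x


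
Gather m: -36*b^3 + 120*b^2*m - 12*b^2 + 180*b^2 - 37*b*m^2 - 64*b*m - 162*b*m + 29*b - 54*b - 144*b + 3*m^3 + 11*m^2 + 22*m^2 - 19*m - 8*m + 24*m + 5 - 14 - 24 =-36*b^3 + 168*b^2 - 169*b + 3*m^3 + m^2*(33 - 37*b) + m*(120*b^2 - 226*b - 3) - 33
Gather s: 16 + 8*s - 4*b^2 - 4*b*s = -4*b^2 + s*(8 - 4*b) + 16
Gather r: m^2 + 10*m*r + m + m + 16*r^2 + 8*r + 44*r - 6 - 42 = m^2 + 2*m + 16*r^2 + r*(10*m + 52) - 48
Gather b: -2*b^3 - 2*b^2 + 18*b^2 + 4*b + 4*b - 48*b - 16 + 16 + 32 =-2*b^3 + 16*b^2 - 40*b + 32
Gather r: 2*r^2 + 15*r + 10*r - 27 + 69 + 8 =2*r^2 + 25*r + 50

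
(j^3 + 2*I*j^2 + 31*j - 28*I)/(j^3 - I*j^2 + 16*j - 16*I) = (j + 7*I)/(j + 4*I)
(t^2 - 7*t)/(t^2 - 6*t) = (t - 7)/(t - 6)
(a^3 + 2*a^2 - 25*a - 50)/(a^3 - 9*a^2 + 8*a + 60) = (a + 5)/(a - 6)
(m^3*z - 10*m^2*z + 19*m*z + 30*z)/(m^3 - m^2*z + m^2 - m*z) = z*(-m^2 + 11*m - 30)/(m*(-m + z))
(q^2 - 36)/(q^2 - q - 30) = (q + 6)/(q + 5)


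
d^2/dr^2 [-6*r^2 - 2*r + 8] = -12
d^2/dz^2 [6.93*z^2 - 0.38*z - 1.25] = 13.8600000000000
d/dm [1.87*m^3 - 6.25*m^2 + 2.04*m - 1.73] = 5.61*m^2 - 12.5*m + 2.04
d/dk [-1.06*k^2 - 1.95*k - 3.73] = -2.12*k - 1.95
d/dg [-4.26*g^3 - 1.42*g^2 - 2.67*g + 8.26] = -12.78*g^2 - 2.84*g - 2.67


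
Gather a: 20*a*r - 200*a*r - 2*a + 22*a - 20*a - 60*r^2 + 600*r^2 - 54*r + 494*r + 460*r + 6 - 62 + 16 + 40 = -180*a*r + 540*r^2 + 900*r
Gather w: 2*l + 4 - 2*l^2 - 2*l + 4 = 8 - 2*l^2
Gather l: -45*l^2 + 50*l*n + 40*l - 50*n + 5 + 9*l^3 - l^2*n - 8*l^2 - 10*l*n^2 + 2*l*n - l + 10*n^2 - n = 9*l^3 + l^2*(-n - 53) + l*(-10*n^2 + 52*n + 39) + 10*n^2 - 51*n + 5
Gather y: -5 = -5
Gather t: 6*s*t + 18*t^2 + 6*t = 18*t^2 + t*(6*s + 6)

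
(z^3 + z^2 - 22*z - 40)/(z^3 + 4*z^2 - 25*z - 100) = (z + 2)/(z + 5)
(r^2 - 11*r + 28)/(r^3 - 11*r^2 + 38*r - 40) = (r - 7)/(r^2 - 7*r + 10)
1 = 1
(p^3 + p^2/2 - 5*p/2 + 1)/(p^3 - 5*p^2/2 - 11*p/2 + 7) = (2*p - 1)/(2*p - 7)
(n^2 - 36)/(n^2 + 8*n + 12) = (n - 6)/(n + 2)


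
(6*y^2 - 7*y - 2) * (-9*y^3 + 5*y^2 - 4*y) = -54*y^5 + 93*y^4 - 41*y^3 + 18*y^2 + 8*y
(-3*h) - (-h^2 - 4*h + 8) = h^2 + h - 8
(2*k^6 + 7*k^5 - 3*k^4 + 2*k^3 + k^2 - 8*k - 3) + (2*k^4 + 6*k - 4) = 2*k^6 + 7*k^5 - k^4 + 2*k^3 + k^2 - 2*k - 7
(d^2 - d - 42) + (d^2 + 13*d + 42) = 2*d^2 + 12*d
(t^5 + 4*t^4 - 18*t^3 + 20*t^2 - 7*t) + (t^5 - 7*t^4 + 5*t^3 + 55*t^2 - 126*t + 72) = 2*t^5 - 3*t^4 - 13*t^3 + 75*t^2 - 133*t + 72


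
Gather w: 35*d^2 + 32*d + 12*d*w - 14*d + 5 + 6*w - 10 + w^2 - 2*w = 35*d^2 + 18*d + w^2 + w*(12*d + 4) - 5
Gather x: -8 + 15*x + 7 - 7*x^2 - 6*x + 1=-7*x^2 + 9*x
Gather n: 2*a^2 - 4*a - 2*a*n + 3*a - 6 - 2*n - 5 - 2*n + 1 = 2*a^2 - a + n*(-2*a - 4) - 10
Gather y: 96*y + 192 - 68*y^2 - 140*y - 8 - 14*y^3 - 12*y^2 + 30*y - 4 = -14*y^3 - 80*y^2 - 14*y + 180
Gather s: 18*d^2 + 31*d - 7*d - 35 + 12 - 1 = 18*d^2 + 24*d - 24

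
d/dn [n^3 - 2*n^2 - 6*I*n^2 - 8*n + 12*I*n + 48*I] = 3*n^2 - 4*n - 12*I*n - 8 + 12*I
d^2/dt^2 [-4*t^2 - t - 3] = -8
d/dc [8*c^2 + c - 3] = 16*c + 1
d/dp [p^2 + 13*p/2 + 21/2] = 2*p + 13/2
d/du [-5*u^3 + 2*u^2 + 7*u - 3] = -15*u^2 + 4*u + 7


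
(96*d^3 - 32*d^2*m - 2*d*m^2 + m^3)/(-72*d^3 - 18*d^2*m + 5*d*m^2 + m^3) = (-4*d + m)/(3*d + m)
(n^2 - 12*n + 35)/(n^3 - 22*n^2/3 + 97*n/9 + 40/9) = 9*(n - 7)/(9*n^2 - 21*n - 8)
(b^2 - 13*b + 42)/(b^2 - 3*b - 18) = (b - 7)/(b + 3)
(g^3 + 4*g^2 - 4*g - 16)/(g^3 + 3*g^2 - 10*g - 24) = (g - 2)/(g - 3)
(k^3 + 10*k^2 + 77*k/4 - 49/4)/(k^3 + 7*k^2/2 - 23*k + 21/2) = (k + 7/2)/(k - 3)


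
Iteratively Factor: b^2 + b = (b)*(b + 1)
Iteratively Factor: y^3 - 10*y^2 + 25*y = (y - 5)*(y^2 - 5*y) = y*(y - 5)*(y - 5)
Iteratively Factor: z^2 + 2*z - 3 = (z + 3)*(z - 1)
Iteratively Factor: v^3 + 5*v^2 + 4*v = (v)*(v^2 + 5*v + 4) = v*(v + 4)*(v + 1)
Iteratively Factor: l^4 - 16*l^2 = (l)*(l^3 - 16*l) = l^2*(l^2 - 16) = l^2*(l - 4)*(l + 4)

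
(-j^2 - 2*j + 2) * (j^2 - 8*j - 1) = -j^4 + 6*j^3 + 19*j^2 - 14*j - 2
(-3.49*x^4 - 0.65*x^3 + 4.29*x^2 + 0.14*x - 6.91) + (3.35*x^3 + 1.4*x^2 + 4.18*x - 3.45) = -3.49*x^4 + 2.7*x^3 + 5.69*x^2 + 4.32*x - 10.36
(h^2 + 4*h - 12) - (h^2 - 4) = 4*h - 8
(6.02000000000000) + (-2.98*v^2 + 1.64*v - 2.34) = -2.98*v^2 + 1.64*v + 3.68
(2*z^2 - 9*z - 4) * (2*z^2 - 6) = 4*z^4 - 18*z^3 - 20*z^2 + 54*z + 24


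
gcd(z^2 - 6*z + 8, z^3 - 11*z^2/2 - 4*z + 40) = z - 4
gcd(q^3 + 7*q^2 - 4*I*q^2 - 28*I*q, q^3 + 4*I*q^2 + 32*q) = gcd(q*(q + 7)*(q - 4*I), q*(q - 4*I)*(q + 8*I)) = q^2 - 4*I*q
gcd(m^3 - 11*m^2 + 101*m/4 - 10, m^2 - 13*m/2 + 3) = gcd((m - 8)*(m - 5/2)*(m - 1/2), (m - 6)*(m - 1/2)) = m - 1/2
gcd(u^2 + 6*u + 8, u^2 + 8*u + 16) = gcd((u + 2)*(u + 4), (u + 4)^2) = u + 4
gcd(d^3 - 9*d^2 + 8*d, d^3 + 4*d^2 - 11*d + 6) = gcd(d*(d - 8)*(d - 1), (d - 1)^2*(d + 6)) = d - 1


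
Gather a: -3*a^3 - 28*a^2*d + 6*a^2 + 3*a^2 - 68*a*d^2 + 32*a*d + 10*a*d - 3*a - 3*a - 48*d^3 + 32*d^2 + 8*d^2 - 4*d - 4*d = -3*a^3 + a^2*(9 - 28*d) + a*(-68*d^2 + 42*d - 6) - 48*d^3 + 40*d^2 - 8*d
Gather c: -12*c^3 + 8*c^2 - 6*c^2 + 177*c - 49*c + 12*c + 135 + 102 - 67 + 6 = -12*c^3 + 2*c^2 + 140*c + 176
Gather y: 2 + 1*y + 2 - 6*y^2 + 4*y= -6*y^2 + 5*y + 4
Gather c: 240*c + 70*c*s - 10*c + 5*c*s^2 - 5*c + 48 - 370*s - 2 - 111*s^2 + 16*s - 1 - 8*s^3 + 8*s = c*(5*s^2 + 70*s + 225) - 8*s^3 - 111*s^2 - 346*s + 45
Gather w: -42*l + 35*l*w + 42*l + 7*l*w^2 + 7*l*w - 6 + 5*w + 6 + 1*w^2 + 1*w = w^2*(7*l + 1) + w*(42*l + 6)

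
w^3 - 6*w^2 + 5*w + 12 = (w - 4)*(w - 3)*(w + 1)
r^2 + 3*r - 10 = (r - 2)*(r + 5)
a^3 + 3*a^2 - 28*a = a*(a - 4)*(a + 7)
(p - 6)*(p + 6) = p^2 - 36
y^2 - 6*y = y*(y - 6)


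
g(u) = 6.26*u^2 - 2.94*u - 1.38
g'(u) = 12.52*u - 2.94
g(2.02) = 18.22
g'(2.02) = 22.35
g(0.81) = 0.35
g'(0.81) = 7.20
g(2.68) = 35.70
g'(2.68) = 30.61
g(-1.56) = 18.44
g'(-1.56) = -22.47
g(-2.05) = 30.95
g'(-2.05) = -28.61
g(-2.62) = 49.29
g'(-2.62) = -35.74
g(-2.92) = 60.58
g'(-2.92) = -39.50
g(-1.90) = 26.80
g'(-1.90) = -26.73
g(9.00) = 479.22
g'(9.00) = 109.74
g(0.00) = -1.38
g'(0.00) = -2.94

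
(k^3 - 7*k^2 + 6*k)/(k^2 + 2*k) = (k^2 - 7*k + 6)/(k + 2)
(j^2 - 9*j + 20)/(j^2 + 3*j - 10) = (j^2 - 9*j + 20)/(j^2 + 3*j - 10)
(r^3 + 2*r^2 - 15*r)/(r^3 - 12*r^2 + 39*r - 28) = r*(r^2 + 2*r - 15)/(r^3 - 12*r^2 + 39*r - 28)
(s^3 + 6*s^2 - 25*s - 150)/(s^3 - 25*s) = (s + 6)/s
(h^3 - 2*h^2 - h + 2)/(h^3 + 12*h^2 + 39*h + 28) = (h^2 - 3*h + 2)/(h^2 + 11*h + 28)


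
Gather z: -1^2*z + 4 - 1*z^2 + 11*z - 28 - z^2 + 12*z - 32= -2*z^2 + 22*z - 56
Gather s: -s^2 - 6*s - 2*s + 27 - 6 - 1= -s^2 - 8*s + 20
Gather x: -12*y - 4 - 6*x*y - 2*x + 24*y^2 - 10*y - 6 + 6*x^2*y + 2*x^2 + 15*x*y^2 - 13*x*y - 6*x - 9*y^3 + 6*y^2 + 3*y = x^2*(6*y + 2) + x*(15*y^2 - 19*y - 8) - 9*y^3 + 30*y^2 - 19*y - 10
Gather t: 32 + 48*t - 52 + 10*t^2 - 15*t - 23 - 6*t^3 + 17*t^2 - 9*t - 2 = -6*t^3 + 27*t^2 + 24*t - 45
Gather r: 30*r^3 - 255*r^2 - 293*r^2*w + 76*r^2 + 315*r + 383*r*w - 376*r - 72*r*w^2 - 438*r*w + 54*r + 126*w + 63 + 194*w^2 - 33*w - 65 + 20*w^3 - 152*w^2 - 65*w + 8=30*r^3 + r^2*(-293*w - 179) + r*(-72*w^2 - 55*w - 7) + 20*w^3 + 42*w^2 + 28*w + 6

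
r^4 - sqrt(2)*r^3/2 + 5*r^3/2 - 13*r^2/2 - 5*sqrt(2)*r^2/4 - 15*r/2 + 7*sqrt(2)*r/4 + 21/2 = (r - 1)*(r + 7/2)*(r - 3*sqrt(2)/2)*(r + sqrt(2))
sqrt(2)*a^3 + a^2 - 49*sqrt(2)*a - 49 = (a - 7)*(a + 7)*(sqrt(2)*a + 1)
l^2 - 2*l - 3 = (l - 3)*(l + 1)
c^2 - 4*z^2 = (c - 2*z)*(c + 2*z)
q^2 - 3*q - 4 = (q - 4)*(q + 1)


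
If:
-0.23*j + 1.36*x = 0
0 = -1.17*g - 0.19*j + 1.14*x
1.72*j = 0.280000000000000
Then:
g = 0.00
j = 0.16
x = 0.03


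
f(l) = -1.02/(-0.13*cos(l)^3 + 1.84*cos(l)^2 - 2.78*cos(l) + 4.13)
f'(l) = -1.02*(-0.39*sin(l)*cos(l)^2 + 3.68*sin(l)*cos(l) - 2.78*sin(l))/(-0.13*cos(l)^3 + 1.84*cos(l)^2 - 2.78*cos(l) + 4.13)^2 = (0.3978*cos(l)^2 - 3.7536*cos(l) + 2.8356)*sin(l)/(0.13*cos(l)^3 - 1.84*cos(l)^2 + 2.78*cos(l) - 4.13)^2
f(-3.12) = -0.11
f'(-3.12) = -0.00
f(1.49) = -0.26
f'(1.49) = 0.16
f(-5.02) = -0.30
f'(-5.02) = 0.14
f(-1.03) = -0.32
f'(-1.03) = -0.09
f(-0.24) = -0.33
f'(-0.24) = 0.01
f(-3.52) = -0.12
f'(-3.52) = 0.03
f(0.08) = -0.33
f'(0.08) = -0.00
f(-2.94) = -0.12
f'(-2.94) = -0.02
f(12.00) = -0.34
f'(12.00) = 0.00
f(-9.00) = -0.12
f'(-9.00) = -0.04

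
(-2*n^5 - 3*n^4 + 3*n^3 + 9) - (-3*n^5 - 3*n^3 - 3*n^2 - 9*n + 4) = n^5 - 3*n^4 + 6*n^3 + 3*n^2 + 9*n + 5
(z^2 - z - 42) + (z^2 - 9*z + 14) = 2*z^2 - 10*z - 28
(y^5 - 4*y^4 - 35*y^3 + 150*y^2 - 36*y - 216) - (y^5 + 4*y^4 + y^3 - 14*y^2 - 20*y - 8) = -8*y^4 - 36*y^3 + 164*y^2 - 16*y - 208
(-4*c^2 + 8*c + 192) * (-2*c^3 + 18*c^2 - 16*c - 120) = 8*c^5 - 88*c^4 - 176*c^3 + 3808*c^2 - 4032*c - 23040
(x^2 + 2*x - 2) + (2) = x^2 + 2*x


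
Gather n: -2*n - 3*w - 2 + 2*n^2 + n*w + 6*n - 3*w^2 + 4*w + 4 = 2*n^2 + n*(w + 4) - 3*w^2 + w + 2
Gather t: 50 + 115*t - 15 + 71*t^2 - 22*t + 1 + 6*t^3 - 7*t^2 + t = 6*t^3 + 64*t^2 + 94*t + 36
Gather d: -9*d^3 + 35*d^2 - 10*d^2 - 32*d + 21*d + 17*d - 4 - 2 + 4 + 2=-9*d^3 + 25*d^2 + 6*d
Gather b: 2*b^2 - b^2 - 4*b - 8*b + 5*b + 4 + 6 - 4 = b^2 - 7*b + 6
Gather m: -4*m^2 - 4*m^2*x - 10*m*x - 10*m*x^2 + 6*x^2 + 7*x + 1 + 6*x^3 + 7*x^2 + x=m^2*(-4*x - 4) + m*(-10*x^2 - 10*x) + 6*x^3 + 13*x^2 + 8*x + 1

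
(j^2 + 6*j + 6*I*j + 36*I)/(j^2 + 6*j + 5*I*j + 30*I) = (j + 6*I)/(j + 5*I)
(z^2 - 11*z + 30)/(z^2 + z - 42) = (z - 5)/(z + 7)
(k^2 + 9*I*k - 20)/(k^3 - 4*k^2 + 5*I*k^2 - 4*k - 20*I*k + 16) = (k + 5*I)/(k^2 + k*(-4 + I) - 4*I)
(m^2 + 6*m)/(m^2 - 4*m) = (m + 6)/(m - 4)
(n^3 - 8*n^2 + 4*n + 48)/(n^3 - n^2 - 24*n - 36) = (n - 4)/(n + 3)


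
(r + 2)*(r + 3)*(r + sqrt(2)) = r^3 + sqrt(2)*r^2 + 5*r^2 + 6*r + 5*sqrt(2)*r + 6*sqrt(2)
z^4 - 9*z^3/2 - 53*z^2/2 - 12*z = z*(z - 8)*(z + 1/2)*(z + 3)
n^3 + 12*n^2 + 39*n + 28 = (n + 1)*(n + 4)*(n + 7)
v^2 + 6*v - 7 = (v - 1)*(v + 7)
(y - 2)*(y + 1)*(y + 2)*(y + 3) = y^4 + 4*y^3 - y^2 - 16*y - 12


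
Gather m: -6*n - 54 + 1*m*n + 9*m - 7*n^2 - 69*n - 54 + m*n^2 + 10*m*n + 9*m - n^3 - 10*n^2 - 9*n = m*(n^2 + 11*n + 18) - n^3 - 17*n^2 - 84*n - 108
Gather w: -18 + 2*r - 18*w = 2*r - 18*w - 18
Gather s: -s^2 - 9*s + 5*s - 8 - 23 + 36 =-s^2 - 4*s + 5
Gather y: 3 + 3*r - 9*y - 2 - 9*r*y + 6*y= 3*r + y*(-9*r - 3) + 1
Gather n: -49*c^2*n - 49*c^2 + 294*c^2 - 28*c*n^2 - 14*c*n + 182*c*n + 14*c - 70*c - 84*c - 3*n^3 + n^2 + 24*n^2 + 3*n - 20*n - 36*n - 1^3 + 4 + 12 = 245*c^2 - 140*c - 3*n^3 + n^2*(25 - 28*c) + n*(-49*c^2 + 168*c - 53) + 15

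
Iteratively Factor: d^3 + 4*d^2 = (d)*(d^2 + 4*d) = d*(d + 4)*(d)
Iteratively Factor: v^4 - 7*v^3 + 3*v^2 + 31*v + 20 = (v + 1)*(v^3 - 8*v^2 + 11*v + 20) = (v - 5)*(v + 1)*(v^2 - 3*v - 4) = (v - 5)*(v - 4)*(v + 1)*(v + 1)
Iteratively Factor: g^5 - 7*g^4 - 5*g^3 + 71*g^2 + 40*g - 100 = (g - 1)*(g^4 - 6*g^3 - 11*g^2 + 60*g + 100) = (g - 1)*(g + 2)*(g^3 - 8*g^2 + 5*g + 50) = (g - 5)*(g - 1)*(g + 2)*(g^2 - 3*g - 10) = (g - 5)*(g - 1)*(g + 2)^2*(g - 5)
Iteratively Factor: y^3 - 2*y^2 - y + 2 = (y - 2)*(y^2 - 1) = (y - 2)*(y + 1)*(y - 1)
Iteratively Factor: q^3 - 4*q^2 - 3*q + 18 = (q + 2)*(q^2 - 6*q + 9) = (q - 3)*(q + 2)*(q - 3)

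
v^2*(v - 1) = v^3 - v^2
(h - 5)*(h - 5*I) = h^2 - 5*h - 5*I*h + 25*I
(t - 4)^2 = t^2 - 8*t + 16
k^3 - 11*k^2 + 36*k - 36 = (k - 6)*(k - 3)*(k - 2)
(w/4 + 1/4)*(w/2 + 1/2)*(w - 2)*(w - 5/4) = w^4/8 - 5*w^3/32 - 3*w^2/8 + 7*w/32 + 5/16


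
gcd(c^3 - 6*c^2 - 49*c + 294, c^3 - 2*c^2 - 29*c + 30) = c - 6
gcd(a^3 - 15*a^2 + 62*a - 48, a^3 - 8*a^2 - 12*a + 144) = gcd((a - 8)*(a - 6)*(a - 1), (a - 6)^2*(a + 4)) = a - 6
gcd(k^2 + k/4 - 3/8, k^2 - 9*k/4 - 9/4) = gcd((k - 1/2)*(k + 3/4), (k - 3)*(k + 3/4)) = k + 3/4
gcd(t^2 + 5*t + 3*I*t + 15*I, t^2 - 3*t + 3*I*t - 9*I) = t + 3*I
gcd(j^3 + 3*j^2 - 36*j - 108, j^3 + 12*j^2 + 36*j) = j + 6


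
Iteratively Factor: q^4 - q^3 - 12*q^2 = (q)*(q^3 - q^2 - 12*q) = q*(q - 4)*(q^2 + 3*q) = q^2*(q - 4)*(q + 3)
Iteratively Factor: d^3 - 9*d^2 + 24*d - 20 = (d - 2)*(d^2 - 7*d + 10) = (d - 2)^2*(d - 5)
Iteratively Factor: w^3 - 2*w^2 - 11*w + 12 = (w - 1)*(w^2 - w - 12) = (w - 1)*(w + 3)*(w - 4)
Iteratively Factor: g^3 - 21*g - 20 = (g - 5)*(g^2 + 5*g + 4) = (g - 5)*(g + 4)*(g + 1)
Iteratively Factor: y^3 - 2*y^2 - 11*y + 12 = (y - 1)*(y^2 - y - 12) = (y - 4)*(y - 1)*(y + 3)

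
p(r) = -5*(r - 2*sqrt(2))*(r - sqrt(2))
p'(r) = -10*r + 15*sqrt(2)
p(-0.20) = -24.44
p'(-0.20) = 23.21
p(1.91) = 2.28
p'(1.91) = 2.11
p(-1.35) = -57.75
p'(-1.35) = 34.71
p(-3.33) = -146.08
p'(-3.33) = 54.51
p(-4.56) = -220.70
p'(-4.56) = 66.81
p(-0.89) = -42.84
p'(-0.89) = 30.11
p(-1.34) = -57.40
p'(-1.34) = 34.61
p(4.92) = -36.66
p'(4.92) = -27.99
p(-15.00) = -1463.20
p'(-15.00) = 171.21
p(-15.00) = -1463.20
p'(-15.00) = 171.21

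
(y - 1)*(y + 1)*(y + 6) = y^3 + 6*y^2 - y - 6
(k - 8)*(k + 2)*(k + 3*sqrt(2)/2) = k^3 - 6*k^2 + 3*sqrt(2)*k^2/2 - 16*k - 9*sqrt(2)*k - 24*sqrt(2)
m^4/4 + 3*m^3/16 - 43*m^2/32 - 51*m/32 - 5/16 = (m/4 + 1/4)*(m - 5/2)*(m + 1/4)*(m + 2)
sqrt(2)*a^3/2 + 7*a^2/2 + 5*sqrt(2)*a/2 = a*(a + 5*sqrt(2)/2)*(sqrt(2)*a/2 + 1)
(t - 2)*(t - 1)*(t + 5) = t^3 + 2*t^2 - 13*t + 10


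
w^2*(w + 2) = w^3 + 2*w^2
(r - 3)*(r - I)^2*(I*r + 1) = I*r^4 + 3*r^3 - 3*I*r^3 - 9*r^2 - 3*I*r^2 - r + 9*I*r + 3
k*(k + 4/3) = k^2 + 4*k/3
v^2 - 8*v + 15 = (v - 5)*(v - 3)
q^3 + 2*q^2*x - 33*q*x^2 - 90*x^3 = (q - 6*x)*(q + 3*x)*(q + 5*x)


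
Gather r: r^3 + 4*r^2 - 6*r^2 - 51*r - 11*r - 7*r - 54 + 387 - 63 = r^3 - 2*r^2 - 69*r + 270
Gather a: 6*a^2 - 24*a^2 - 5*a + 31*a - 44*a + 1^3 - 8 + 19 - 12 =-18*a^2 - 18*a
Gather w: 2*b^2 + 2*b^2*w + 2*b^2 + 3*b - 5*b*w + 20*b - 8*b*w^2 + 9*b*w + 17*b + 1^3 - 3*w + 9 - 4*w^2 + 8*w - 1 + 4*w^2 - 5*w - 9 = 4*b^2 - 8*b*w^2 + 40*b + w*(2*b^2 + 4*b)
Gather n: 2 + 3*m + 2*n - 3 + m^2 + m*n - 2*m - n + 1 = m^2 + m + n*(m + 1)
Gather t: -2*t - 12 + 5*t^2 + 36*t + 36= 5*t^2 + 34*t + 24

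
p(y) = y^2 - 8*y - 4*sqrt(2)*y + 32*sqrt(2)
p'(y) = 2*y - 8 - 4*sqrt(2)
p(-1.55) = 68.83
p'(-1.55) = -16.76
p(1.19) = 30.42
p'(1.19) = -11.28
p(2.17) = 20.33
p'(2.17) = -9.32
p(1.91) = 22.82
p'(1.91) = -9.84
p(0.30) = 41.25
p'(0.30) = -13.06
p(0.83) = 34.61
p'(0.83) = -12.00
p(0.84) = 34.49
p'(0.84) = -11.98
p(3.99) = 6.68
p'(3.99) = -5.68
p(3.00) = 13.28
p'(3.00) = -7.66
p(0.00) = 45.25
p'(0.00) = -13.66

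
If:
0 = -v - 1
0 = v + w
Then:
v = -1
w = 1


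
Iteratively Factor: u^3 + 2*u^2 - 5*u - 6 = (u - 2)*(u^2 + 4*u + 3) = (u - 2)*(u + 1)*(u + 3)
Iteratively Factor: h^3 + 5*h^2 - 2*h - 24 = (h + 4)*(h^2 + h - 6) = (h - 2)*(h + 4)*(h + 3)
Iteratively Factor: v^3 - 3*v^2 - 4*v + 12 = (v - 2)*(v^2 - v - 6) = (v - 3)*(v - 2)*(v + 2)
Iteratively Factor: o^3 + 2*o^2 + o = (o + 1)*(o^2 + o) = o*(o + 1)*(o + 1)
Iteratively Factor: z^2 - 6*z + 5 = (z - 5)*(z - 1)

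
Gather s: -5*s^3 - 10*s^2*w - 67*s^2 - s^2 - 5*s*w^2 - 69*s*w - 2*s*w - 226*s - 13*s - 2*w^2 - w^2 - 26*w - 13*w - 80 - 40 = -5*s^3 + s^2*(-10*w - 68) + s*(-5*w^2 - 71*w - 239) - 3*w^2 - 39*w - 120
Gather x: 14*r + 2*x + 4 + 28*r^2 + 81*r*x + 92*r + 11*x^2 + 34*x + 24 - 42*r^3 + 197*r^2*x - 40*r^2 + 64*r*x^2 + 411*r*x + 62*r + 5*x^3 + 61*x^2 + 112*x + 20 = -42*r^3 - 12*r^2 + 168*r + 5*x^3 + x^2*(64*r + 72) + x*(197*r^2 + 492*r + 148) + 48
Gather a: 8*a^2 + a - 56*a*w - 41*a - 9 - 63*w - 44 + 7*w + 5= 8*a^2 + a*(-56*w - 40) - 56*w - 48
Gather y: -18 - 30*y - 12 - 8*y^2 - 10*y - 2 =-8*y^2 - 40*y - 32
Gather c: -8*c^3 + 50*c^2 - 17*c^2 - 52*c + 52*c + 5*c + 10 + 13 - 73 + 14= -8*c^3 + 33*c^2 + 5*c - 36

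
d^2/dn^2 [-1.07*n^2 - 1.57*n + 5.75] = -2.14000000000000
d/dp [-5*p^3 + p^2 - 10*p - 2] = -15*p^2 + 2*p - 10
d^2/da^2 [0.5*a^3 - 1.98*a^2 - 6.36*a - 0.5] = 3.0*a - 3.96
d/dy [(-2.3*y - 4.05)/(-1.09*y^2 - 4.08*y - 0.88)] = (2.507*y^2 + 9.384*y - (2.18*y + 4.08)*(2.3*y + 4.05) + 2.024)/(1.09*y^2 + 4.08*y + 0.88)^2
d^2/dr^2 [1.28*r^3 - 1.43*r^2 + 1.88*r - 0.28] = 7.68*r - 2.86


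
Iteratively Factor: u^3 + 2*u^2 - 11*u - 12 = (u + 1)*(u^2 + u - 12) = (u + 1)*(u + 4)*(u - 3)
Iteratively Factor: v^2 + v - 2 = (v - 1)*(v + 2)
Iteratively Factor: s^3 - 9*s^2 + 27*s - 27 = (s - 3)*(s^2 - 6*s + 9) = (s - 3)^2*(s - 3)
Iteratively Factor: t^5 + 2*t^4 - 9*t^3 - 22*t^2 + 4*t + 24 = (t - 3)*(t^4 + 5*t^3 + 6*t^2 - 4*t - 8) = (t - 3)*(t - 1)*(t^3 + 6*t^2 + 12*t + 8) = (t - 3)*(t - 1)*(t + 2)*(t^2 + 4*t + 4) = (t - 3)*(t - 1)*(t + 2)^2*(t + 2)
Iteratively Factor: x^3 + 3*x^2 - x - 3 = (x - 1)*(x^2 + 4*x + 3) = (x - 1)*(x + 3)*(x + 1)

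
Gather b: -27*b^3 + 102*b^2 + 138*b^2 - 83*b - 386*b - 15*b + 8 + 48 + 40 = -27*b^3 + 240*b^2 - 484*b + 96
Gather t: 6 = 6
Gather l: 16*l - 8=16*l - 8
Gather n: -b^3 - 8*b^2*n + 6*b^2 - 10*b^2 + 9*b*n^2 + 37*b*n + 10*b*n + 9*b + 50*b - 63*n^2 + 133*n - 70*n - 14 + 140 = -b^3 - 4*b^2 + 59*b + n^2*(9*b - 63) + n*(-8*b^2 + 47*b + 63) + 126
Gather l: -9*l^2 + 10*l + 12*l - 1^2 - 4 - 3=-9*l^2 + 22*l - 8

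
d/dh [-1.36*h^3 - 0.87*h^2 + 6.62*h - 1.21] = -4.08*h^2 - 1.74*h + 6.62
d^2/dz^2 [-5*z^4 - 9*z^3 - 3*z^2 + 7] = -60*z^2 - 54*z - 6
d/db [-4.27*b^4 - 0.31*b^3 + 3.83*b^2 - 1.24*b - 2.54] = -17.08*b^3 - 0.93*b^2 + 7.66*b - 1.24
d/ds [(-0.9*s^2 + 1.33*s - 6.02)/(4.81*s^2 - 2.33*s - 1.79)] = (-4.3003*s^2 + 61.1344*s - 16.4073)/(23.1361*s^4 - 22.4146*s^3 - 11.7909*s^2 + 8.3414*s + 3.2041)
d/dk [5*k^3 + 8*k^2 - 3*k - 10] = 15*k^2 + 16*k - 3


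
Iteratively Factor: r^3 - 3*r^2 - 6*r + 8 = (r + 2)*(r^2 - 5*r + 4) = (r - 1)*(r + 2)*(r - 4)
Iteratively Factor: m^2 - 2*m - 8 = (m - 4)*(m + 2)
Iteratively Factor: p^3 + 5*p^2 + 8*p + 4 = (p + 1)*(p^2 + 4*p + 4) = (p + 1)*(p + 2)*(p + 2)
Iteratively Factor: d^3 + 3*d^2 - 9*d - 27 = (d + 3)*(d^2 - 9) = (d - 3)*(d + 3)*(d + 3)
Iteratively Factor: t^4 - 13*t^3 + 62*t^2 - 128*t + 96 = (t - 3)*(t^3 - 10*t^2 + 32*t - 32) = (t - 4)*(t - 3)*(t^2 - 6*t + 8) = (t - 4)^2*(t - 3)*(t - 2)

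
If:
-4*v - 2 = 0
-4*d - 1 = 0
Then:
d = -1/4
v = -1/2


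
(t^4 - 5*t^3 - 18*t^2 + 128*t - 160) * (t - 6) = t^5 - 11*t^4 + 12*t^3 + 236*t^2 - 928*t + 960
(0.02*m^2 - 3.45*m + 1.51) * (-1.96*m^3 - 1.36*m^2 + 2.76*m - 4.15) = -0.0392*m^5 + 6.7348*m^4 + 1.7876*m^3 - 11.6586*m^2 + 18.4851*m - 6.2665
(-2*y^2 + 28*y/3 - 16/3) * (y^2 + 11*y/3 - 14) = -2*y^4 + 2*y^3 + 512*y^2/9 - 1352*y/9 + 224/3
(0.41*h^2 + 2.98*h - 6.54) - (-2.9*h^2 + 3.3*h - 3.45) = 3.31*h^2 - 0.32*h - 3.09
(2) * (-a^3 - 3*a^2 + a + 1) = -2*a^3 - 6*a^2 + 2*a + 2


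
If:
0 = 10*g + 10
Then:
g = -1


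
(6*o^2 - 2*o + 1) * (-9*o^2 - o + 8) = -54*o^4 + 12*o^3 + 41*o^2 - 17*o + 8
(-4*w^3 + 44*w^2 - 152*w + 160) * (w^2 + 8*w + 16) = -4*w^5 + 12*w^4 + 136*w^3 - 352*w^2 - 1152*w + 2560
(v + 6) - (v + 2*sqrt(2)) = 6 - 2*sqrt(2)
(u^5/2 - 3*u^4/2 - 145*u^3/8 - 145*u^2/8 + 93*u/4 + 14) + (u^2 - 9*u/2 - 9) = u^5/2 - 3*u^4/2 - 145*u^3/8 - 137*u^2/8 + 75*u/4 + 5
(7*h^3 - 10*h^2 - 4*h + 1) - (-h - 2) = 7*h^3 - 10*h^2 - 3*h + 3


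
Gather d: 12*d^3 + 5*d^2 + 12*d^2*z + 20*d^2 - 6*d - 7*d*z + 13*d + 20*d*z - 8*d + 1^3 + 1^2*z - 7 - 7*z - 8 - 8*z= 12*d^3 + d^2*(12*z + 25) + d*(13*z - 1) - 14*z - 14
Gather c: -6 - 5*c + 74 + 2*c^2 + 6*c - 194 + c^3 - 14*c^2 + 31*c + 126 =c^3 - 12*c^2 + 32*c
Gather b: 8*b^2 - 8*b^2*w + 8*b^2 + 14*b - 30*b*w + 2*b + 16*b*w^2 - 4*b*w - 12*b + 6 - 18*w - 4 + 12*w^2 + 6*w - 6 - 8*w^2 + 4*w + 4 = b^2*(16 - 8*w) + b*(16*w^2 - 34*w + 4) + 4*w^2 - 8*w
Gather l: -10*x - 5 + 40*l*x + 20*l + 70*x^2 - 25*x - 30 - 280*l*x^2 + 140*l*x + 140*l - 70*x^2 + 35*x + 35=l*(-280*x^2 + 180*x + 160)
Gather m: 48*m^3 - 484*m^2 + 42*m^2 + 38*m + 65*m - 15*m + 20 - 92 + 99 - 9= 48*m^3 - 442*m^2 + 88*m + 18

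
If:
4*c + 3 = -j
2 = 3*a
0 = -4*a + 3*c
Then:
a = 2/3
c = 8/9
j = -59/9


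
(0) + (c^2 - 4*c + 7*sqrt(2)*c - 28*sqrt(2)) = c^2 - 4*c + 7*sqrt(2)*c - 28*sqrt(2)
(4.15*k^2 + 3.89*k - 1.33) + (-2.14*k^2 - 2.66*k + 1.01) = 2.01*k^2 + 1.23*k - 0.32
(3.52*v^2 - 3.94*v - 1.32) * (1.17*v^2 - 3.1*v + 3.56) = 4.1184*v^4 - 15.5218*v^3 + 23.2008*v^2 - 9.9344*v - 4.6992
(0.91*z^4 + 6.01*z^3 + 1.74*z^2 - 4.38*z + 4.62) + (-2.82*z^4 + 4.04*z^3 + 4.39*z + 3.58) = -1.91*z^4 + 10.05*z^3 + 1.74*z^2 + 0.00999999999999979*z + 8.2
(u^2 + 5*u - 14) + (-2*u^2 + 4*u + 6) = -u^2 + 9*u - 8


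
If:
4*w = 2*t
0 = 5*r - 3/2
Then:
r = 3/10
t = 2*w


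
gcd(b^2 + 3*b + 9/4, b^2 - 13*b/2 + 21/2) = 1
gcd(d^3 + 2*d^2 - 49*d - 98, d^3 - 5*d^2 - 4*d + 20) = d + 2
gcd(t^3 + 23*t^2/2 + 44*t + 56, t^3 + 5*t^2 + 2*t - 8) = t + 4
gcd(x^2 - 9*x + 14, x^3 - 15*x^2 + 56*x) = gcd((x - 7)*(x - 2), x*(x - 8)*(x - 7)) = x - 7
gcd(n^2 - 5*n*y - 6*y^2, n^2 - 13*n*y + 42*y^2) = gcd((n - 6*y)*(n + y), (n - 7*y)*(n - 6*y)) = -n + 6*y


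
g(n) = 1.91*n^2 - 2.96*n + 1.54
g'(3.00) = 8.50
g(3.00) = 9.85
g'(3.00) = 8.50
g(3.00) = 9.85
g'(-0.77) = -5.90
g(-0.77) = 4.95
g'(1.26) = 1.85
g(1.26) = 0.84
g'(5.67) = 18.70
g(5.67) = 46.16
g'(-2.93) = -14.15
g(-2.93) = 26.61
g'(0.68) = -0.36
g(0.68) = 0.41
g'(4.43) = 13.96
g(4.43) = 25.91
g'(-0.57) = -5.14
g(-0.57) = 3.85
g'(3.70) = 11.17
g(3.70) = 16.74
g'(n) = 3.82*n - 2.96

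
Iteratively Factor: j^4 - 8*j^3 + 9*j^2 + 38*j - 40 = (j + 2)*(j^3 - 10*j^2 + 29*j - 20) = (j - 1)*(j + 2)*(j^2 - 9*j + 20) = (j - 4)*(j - 1)*(j + 2)*(j - 5)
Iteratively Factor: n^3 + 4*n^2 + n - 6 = (n - 1)*(n^2 + 5*n + 6) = (n - 1)*(n + 3)*(n + 2)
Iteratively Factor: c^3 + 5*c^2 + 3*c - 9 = (c - 1)*(c^2 + 6*c + 9) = (c - 1)*(c + 3)*(c + 3)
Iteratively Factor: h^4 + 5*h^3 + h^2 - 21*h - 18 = (h - 2)*(h^3 + 7*h^2 + 15*h + 9) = (h - 2)*(h + 3)*(h^2 + 4*h + 3) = (h - 2)*(h + 1)*(h + 3)*(h + 3)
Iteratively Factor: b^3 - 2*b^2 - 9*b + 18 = (b + 3)*(b^2 - 5*b + 6) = (b - 2)*(b + 3)*(b - 3)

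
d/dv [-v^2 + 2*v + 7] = 2 - 2*v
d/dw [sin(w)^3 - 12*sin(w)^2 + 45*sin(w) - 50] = 3*(sin(w)^2 - 8*sin(w) + 15)*cos(w)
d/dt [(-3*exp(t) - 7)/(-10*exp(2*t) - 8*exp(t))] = (-15*exp(2*t) - 70*exp(t) - 28)*exp(-t)/(2*(25*exp(2*t) + 40*exp(t) + 16))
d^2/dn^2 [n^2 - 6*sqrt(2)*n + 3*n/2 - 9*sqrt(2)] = 2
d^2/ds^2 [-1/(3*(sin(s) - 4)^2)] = 2*(4*sin(s) - cos(2*s) - 2)/(3*(sin(s) - 4)^4)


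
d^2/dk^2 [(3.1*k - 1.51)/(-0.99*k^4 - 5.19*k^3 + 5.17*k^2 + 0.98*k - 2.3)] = (-36.45972*k^7 - 225.25074*k^6 - 173.05515*k^5 + 830.001798*k^4 - 710.207996*k^3 + 598.880022*k^2 - 283.418424*k + 24.836428)/(0.970299*k^12 + 15.260157*k^11 + 64.798866*k^10 - 22.466997*k^9 - 361.843416*k^8 + 437.978223*k^7 + 137.664449*k^6 - 447.304038*k^5 + 115.055346*k^4 + 151.343188*k^3 - 75.42114*k^2 - 15.5526*k + 12.167)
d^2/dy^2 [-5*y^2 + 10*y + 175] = -10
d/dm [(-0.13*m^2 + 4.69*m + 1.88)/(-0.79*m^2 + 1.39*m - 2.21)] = (3.5244*m^2 + 3.545*m - 12.9781)/(0.6241*m^4 - 2.1962*m^3 + 5.4239*m^2 - 6.1438*m + 4.8841)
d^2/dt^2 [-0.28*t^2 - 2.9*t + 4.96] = -0.560000000000000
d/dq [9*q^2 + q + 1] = 18*q + 1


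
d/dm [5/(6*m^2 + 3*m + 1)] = 15*(-4*m - 1)/(6*m^2 + 3*m + 1)^2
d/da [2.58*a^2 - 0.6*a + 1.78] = 5.16*a - 0.6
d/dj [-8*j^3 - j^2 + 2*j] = -24*j^2 - 2*j + 2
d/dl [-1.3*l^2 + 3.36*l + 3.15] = 3.36 - 2.6*l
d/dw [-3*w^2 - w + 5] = -6*w - 1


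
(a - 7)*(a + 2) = a^2 - 5*a - 14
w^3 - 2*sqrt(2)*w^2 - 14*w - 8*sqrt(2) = (w - 4*sqrt(2))*(w + sqrt(2))^2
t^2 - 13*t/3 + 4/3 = (t - 4)*(t - 1/3)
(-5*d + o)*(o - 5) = -5*d*o + 25*d + o^2 - 5*o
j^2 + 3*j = j*(j + 3)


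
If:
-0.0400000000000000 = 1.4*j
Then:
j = -0.03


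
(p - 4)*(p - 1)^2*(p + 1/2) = p^4 - 11*p^3/2 + 6*p^2 + p/2 - 2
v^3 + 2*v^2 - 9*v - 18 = (v - 3)*(v + 2)*(v + 3)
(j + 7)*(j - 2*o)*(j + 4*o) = j^3 + 2*j^2*o + 7*j^2 - 8*j*o^2 + 14*j*o - 56*o^2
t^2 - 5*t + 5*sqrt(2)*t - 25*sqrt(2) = (t - 5)*(t + 5*sqrt(2))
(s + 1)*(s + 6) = s^2 + 7*s + 6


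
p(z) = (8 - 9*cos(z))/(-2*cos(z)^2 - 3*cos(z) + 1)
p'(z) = (8 - 9*cos(z))*(-4*sin(z)*cos(z) - 3*sin(z))/(-2*cos(z)^2 - 3*cos(z) + 1)^2 + 9*sin(z)/(-2*cos(z)^2 - 3*cos(z) + 1)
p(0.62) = -0.24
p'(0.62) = -2.21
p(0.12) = 0.24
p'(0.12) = -0.22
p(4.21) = 6.23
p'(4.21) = -1.02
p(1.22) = -18.37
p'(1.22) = -314.17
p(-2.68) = 7.71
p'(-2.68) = -2.88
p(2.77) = 7.96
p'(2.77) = 2.61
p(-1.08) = -4.38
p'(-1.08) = 31.23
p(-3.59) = 7.75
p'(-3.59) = 2.85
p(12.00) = -0.14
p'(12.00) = 1.79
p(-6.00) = 0.17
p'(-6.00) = -0.59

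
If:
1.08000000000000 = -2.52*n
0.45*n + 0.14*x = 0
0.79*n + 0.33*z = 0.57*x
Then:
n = -0.43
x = 1.38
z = 3.41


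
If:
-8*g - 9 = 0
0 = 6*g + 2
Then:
No Solution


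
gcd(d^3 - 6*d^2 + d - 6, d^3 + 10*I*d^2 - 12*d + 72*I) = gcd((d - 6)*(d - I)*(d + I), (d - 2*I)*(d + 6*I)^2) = 1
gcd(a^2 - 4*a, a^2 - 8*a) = a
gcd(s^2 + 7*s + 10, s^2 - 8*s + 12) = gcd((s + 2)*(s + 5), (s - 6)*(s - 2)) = 1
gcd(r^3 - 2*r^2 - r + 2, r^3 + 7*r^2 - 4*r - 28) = r - 2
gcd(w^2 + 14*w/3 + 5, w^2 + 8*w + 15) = w + 3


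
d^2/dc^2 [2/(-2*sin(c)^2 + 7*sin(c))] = 2*(16*sin(c) - 42 + 25/sin(c) + 84/sin(c)^2 - 98/sin(c)^3)/(2*sin(c) - 7)^3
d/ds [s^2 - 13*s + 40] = 2*s - 13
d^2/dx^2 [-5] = 0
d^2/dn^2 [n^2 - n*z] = 2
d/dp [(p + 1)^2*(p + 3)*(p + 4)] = 4*p^3 + 27*p^2 + 54*p + 31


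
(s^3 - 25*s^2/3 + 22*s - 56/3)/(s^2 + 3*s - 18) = (3*s^3 - 25*s^2 + 66*s - 56)/(3*(s^2 + 3*s - 18))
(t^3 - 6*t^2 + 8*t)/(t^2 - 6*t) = (t^2 - 6*t + 8)/(t - 6)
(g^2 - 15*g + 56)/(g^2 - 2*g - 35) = (g - 8)/(g + 5)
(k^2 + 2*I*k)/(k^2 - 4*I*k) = (k + 2*I)/(k - 4*I)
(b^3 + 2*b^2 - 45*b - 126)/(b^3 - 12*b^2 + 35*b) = (b^2 + 9*b + 18)/(b*(b - 5))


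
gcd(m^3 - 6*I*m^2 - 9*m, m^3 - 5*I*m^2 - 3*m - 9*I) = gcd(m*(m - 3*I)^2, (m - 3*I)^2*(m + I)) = m^2 - 6*I*m - 9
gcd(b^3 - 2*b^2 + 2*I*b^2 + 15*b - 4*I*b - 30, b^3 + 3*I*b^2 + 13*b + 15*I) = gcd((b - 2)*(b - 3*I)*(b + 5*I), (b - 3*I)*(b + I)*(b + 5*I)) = b^2 + 2*I*b + 15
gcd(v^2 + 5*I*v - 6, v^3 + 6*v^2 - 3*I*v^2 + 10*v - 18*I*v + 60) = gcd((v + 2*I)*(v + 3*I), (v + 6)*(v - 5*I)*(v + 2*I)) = v + 2*I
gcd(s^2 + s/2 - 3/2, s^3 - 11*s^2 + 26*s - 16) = s - 1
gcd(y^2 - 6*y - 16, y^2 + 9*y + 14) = y + 2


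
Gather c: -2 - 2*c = -2*c - 2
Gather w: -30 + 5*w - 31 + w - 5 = 6*w - 66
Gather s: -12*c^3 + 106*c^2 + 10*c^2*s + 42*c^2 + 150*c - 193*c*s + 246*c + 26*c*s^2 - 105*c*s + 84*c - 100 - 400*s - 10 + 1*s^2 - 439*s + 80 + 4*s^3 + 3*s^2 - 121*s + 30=-12*c^3 + 148*c^2 + 480*c + 4*s^3 + s^2*(26*c + 4) + s*(10*c^2 - 298*c - 960)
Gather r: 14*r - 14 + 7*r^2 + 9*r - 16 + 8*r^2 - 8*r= 15*r^2 + 15*r - 30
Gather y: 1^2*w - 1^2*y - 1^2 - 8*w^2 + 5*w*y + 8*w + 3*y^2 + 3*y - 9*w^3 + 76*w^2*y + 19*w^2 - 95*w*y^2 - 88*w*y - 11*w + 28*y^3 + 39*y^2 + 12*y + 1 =-9*w^3 + 11*w^2 - 2*w + 28*y^3 + y^2*(42 - 95*w) + y*(76*w^2 - 83*w + 14)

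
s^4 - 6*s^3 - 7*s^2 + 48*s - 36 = (s - 6)*(s - 2)*(s - 1)*(s + 3)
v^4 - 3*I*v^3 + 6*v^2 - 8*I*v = v*(v - 4*I)*(v - I)*(v + 2*I)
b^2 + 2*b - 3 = (b - 1)*(b + 3)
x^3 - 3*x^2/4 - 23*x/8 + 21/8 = (x - 3/2)*(x - 1)*(x + 7/4)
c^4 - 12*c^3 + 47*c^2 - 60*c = c*(c - 5)*(c - 4)*(c - 3)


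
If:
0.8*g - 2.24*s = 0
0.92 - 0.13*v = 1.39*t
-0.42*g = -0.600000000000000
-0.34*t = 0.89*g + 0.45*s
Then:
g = 1.43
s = 0.51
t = -4.41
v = 54.28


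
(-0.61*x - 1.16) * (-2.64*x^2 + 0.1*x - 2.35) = 1.6104*x^3 + 3.0014*x^2 + 1.3175*x + 2.726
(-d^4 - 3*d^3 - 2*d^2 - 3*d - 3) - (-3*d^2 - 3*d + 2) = -d^4 - 3*d^3 + d^2 - 5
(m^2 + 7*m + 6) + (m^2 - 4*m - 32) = 2*m^2 + 3*m - 26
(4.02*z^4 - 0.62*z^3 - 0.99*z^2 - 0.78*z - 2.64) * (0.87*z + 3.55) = 3.4974*z^5 + 13.7316*z^4 - 3.0623*z^3 - 4.1931*z^2 - 5.0658*z - 9.372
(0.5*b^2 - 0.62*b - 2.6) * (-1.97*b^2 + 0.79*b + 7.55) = -0.985*b^4 + 1.6164*b^3 + 8.4072*b^2 - 6.735*b - 19.63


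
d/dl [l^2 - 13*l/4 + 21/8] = 2*l - 13/4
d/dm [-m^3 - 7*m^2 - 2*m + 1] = -3*m^2 - 14*m - 2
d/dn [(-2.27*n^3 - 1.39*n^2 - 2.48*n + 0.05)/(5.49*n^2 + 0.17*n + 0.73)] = (-12.4623*n^4 - 0.771799999999999*n^3 + 8.4076*n^2 - 2.5784*n - 1.8189)/(30.1401*n^4 + 1.8666*n^3 + 8.0443*n^2 + 0.2482*n + 0.5329)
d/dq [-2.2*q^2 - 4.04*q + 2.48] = -4.4*q - 4.04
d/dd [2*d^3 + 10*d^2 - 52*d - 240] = 6*d^2 + 20*d - 52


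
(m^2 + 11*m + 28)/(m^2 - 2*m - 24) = (m + 7)/(m - 6)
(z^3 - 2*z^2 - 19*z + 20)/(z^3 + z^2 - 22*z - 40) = (z - 1)/(z + 2)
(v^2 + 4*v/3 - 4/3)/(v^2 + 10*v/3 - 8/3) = (v + 2)/(v + 4)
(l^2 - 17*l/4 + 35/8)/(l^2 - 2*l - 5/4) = (4*l - 7)/(2*(2*l + 1))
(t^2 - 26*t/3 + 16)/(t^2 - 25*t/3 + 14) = (3*t - 8)/(3*t - 7)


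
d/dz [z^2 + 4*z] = 2*z + 4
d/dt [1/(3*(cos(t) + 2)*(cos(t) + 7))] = (2*cos(t) + 9)*sin(t)/(3*(cos(t) + 2)^2*(cos(t) + 7)^2)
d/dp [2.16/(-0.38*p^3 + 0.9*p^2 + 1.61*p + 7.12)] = (2.4624*p^2 - 3.888*p - 3.4776)/(-0.38*p^3 + 0.9*p^2 + 1.61*p + 7.12)^2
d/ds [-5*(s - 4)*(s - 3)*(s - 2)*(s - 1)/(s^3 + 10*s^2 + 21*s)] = 5*(-s^6 - 20*s^5 + 72*s^4 + 320*s^3 - 1163*s^2 + 480*s + 504)/(s^2*(s^4 + 20*s^3 + 142*s^2 + 420*s + 441))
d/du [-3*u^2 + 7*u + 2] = 7 - 6*u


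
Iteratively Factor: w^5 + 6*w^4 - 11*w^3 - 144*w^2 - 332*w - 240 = (w + 2)*(w^4 + 4*w^3 - 19*w^2 - 106*w - 120) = (w + 2)*(w + 3)*(w^3 + w^2 - 22*w - 40) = (w + 2)*(w + 3)*(w + 4)*(w^2 - 3*w - 10) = (w + 2)^2*(w + 3)*(w + 4)*(w - 5)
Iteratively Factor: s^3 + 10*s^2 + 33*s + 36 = (s + 3)*(s^2 + 7*s + 12) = (s + 3)^2*(s + 4)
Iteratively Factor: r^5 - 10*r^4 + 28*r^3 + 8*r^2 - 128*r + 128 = (r - 4)*(r^4 - 6*r^3 + 4*r^2 + 24*r - 32) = (r - 4)^2*(r^3 - 2*r^2 - 4*r + 8) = (r - 4)^2*(r - 2)*(r^2 - 4) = (r - 4)^2*(r - 2)*(r + 2)*(r - 2)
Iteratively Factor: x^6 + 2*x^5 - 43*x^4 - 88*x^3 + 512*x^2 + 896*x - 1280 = (x + 4)*(x^5 - 2*x^4 - 35*x^3 + 52*x^2 + 304*x - 320) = (x + 4)^2*(x^4 - 6*x^3 - 11*x^2 + 96*x - 80) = (x - 1)*(x + 4)^2*(x^3 - 5*x^2 - 16*x + 80) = (x - 5)*(x - 1)*(x + 4)^2*(x^2 - 16) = (x - 5)*(x - 4)*(x - 1)*(x + 4)^2*(x + 4)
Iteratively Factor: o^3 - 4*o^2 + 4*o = (o - 2)*(o^2 - 2*o) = (o - 2)^2*(o)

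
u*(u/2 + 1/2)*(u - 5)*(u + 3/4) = u^4/2 - 13*u^3/8 - 4*u^2 - 15*u/8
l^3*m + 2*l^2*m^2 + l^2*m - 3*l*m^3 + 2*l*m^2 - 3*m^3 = (l - m)*(l + 3*m)*(l*m + m)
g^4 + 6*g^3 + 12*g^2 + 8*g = g*(g + 2)^3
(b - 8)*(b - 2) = b^2 - 10*b + 16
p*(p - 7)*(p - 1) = p^3 - 8*p^2 + 7*p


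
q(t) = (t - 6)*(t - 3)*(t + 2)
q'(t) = (t - 6)*(t - 3) + (t - 6)*(t + 2) + (t - 3)*(t + 2)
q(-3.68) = -108.63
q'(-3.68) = 92.15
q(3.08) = -1.19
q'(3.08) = -14.66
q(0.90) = 31.06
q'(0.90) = -10.17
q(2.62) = 5.93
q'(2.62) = -16.09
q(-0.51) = 34.05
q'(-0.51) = 7.92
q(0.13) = 35.88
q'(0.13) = -1.77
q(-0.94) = 28.98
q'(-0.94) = 15.81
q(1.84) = 18.53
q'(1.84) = -15.60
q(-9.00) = -1260.00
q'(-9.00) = 369.00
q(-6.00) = -432.00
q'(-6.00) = 192.00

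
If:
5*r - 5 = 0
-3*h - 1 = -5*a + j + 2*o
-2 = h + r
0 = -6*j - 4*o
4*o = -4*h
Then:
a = -4/5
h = -3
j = -2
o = 3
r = 1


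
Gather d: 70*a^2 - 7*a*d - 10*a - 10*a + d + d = 70*a^2 - 20*a + d*(2 - 7*a)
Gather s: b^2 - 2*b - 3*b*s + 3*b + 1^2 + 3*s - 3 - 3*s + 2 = b^2 - 3*b*s + b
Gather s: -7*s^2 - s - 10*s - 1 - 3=-7*s^2 - 11*s - 4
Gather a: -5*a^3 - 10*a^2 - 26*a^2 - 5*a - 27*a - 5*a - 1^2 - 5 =-5*a^3 - 36*a^2 - 37*a - 6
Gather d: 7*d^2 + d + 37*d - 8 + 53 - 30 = 7*d^2 + 38*d + 15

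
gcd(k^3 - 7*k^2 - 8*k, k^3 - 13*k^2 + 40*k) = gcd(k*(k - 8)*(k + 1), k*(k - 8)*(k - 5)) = k^2 - 8*k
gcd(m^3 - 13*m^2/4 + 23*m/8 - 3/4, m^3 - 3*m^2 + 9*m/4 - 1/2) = m^2 - 5*m/2 + 1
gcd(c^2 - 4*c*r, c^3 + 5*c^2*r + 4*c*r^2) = c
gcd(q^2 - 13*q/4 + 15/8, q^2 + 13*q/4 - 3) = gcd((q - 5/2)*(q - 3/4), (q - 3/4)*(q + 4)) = q - 3/4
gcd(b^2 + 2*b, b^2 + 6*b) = b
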